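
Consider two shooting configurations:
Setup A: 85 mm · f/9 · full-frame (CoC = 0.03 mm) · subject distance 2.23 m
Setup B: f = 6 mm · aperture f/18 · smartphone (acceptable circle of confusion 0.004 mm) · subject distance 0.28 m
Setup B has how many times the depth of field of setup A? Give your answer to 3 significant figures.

1.22

Setup A: H = 85²/(9×0.03) + 85 ≈ 26844.3 mm; DoF = Df − Dn = 2424.33 − 2064.51 ≈ 359.82 mm.
Setup B: H = 6²/(18×0.004) + 6 ≈ 506.0 mm; DoF = Df − Dn = 619.47 − 180.88 ≈ 438.59 mm.
Ratio = 438.59 / 359.82 ≈ 1.22.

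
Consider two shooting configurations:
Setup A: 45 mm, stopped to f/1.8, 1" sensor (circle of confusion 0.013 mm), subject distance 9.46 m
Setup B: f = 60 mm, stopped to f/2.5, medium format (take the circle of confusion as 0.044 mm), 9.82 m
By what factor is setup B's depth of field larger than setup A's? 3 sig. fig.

3.09

Setup A: H = 45²/(1.8×0.013) + 45 ≈ 86583.5 mm; DoF = Df − Dn = 10614.8 − 8531.8 ≈ 2083.0 mm.
Setup B: H = 60²/(2.5×0.044) + 60 ≈ 32787.3 mm; DoF = Df − Dn = 13993.0 − 7564.2 ≈ 6428.8 mm.
Ratio = 6428.8 / 2083.0 ≈ 3.09.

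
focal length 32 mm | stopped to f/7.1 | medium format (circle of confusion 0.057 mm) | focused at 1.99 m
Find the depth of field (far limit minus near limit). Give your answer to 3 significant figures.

7.68 m

Hyperfocal distance H = f²/(N·c) + f = 32²/(7.1 × 0.057) + 32 = 1024/0.4047 + 32 ≈ 2562.3 mm ≈ 2.562 m.
Near limit Dn = s·(H − f)/(H + s − 2f) = 1990 × (2562.3 − 32) / (2562.3 + 1990 − 2 × 32) = 1990 × 2530.3 / 4488.3 ≈ 1121.9 mm.
Far limit Df = s·(H − f)/(H − s) = 1990 × (2562.3 − 32) / (2562.3 − 1990) = 1990 × 2530.3 / 572.3 ≈ 8798.7 mm.
Depth of field = Df − Dn = 8798.7 − 1121.9 ≈ 7676.8 mm ≈ 7.68 m.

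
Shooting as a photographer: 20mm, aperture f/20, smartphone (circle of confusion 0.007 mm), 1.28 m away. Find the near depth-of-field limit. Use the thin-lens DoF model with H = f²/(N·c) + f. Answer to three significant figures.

Hyperfocal distance H = f²/(N·c) + f = 20²/(20 × 0.007) + 20 = 400/0.14 + 20 ≈ 2877.1 mm ≈ 2.877 m.
Near limit Dn = s·(H − f)/(H + s − 2f) = 1280 × (2877.1 − 20) / (2877.1 + 1280 − 2 × 20) = 1280 × 2857.1 / 4117.1 ≈ 888.27 mm ≈ 0.888 m.

0.888 m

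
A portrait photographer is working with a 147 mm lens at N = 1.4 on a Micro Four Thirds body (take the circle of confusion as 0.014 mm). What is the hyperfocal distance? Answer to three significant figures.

1100 m

Hyperfocal distance H = f²/(N·c) + f = 147²/(1.4 × 0.014) + 147 = 21609/0.0196 + 147 ≈ 1102647.0 mm ≈ 1100 m.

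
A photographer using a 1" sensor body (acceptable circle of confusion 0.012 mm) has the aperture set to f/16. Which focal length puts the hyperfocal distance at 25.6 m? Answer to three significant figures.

From H = f²/(N·c) + f, with f ≪ H: f ≈ √(H·N·c) = √(25600 × 16 × 0.012) = √4915.2 ≈ 70.11 mm.
Exact: f² + N·c·f − N·c·H = 0 ⇒ f = (−N·c + √((N·c)² + 4·N·c·H))/2 = (−0.192 + √19661)/2 ≈ 70.013 mm ≈ 70.0 mm.

70.0 mm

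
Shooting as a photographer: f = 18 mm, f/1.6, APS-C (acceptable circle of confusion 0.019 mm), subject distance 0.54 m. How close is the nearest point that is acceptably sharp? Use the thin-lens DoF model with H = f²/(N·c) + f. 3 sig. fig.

Hyperfocal distance H = f²/(N·c) + f = 18²/(1.6 × 0.019) + 18 = 324/0.0304 + 18 ≈ 10675.9 mm ≈ 10.68 m.
Near limit Dn = s·(H − f)/(H + s − 2f) = 540 × (10675.9 − 18) / (10675.9 + 540 − 2 × 18) = 540 × 10657.9 / 11179.9 ≈ 514.79 mm ≈ 0.515 m.

0.515 m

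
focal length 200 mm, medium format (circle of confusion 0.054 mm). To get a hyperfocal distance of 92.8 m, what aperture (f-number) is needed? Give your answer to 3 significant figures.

Rearrange H = f²/(N·c) + f for N: N = f² / ((H − f)·c).
N = 200² / ((92800 − 200) × 0.054) = 40000 / 5000 ≈ 8.

f/8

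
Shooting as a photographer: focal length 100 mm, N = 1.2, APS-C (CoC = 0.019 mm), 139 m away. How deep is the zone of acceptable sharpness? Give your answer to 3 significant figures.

Hyperfocal distance H = f²/(N·c) + f = 100²/(1.2 × 0.019) + 100 = 10000/0.0228 + 100 ≈ 438696.5 mm ≈ 438.7 m.
Near limit Dn = s·(H − f)/(H + s − 2f) = 139000 × (438696.5 − 100) / (438696.5 + 139000 − 2 × 100) = 139000 × 438596.5 / 577496.5 ≈ 105568 mm.
Far limit Df = s·(H − f)/(H − s) = 139000 × (438696.5 − 100) / (438696.5 − 139000) = 139000 × 438596.5 / 299696.5 ≈ 203422 mm.
Depth of field = Df − Dn = 203422 − 105568 ≈ 97854 mm ≈ 97.9 m.

97.9 m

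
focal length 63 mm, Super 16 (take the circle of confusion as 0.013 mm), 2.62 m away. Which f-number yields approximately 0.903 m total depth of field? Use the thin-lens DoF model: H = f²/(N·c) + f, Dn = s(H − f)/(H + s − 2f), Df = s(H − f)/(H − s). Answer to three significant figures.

Write h = H − f = f²/(N·c). The thin-lens limits are Dn = s·h/(h + (s−f)) and Df = s·h/(h − (s−f)), so DoF = Df − Dn = 2·s·(s−f)·h / (h² − (s−f)²).
That is a quadratic in h: DoF·h² − 2·s·(s−f)·h − DoF·(s−f)² = 0 ⇒ h = (s−f)·(s + √(s² + DoF²)) / DoF = 2557 × (2620 + √(2620² + 903²)) / 903 = 2557 × (2620 + 2771.25) / 903 ≈ 15266 mm.
Then N = f²/(c·h) = 63² / (0.013 × 15266) = 3969 / 198.46 ≈ 20.

f/20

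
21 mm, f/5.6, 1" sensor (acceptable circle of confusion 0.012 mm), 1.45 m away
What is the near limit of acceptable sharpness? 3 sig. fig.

Hyperfocal distance H = f²/(N·c) + f = 21²/(5.6 × 0.012) + 21 = 441/0.0672 + 21 ≈ 6583.5 mm ≈ 6.583 m.
Near limit Dn = s·(H − f)/(H + s − 2f) = 1450 × (6583.5 − 21) / (6583.5 + 1450 − 2 × 21) = 1450 × 6562.5 / 7991.5 ≈ 1190.7 mm ≈ 1.19 m.

1.19 m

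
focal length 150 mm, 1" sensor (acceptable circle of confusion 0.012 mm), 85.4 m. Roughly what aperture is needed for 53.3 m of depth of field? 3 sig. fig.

f/6.30

Write h = H − f = f²/(N·c). The thin-lens limits are Dn = s·h/(h + (s−f)) and Df = s·h/(h − (s−f)), so DoF = Df − Dn = 2·s·(s−f)·h / (h² − (s−f)²).
That is a quadratic in h: DoF·h² − 2·s·(s−f)·h − DoF·(s−f)² = 0 ⇒ h = (s−f)·(s + √(s² + DoF²)) / DoF = 85250 × (85400 + √(85400² + 53300²)) / 53300 = 85250 × (85400 + 100668) / 53300 ≈ 297604 mm.
Then N = f²/(c·h) = 150² / (0.012 × 297604) = 22500 / 3571.2 ≈ 6.30.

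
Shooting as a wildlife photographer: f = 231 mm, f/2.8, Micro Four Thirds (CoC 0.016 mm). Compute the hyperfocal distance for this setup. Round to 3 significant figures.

1190 m

Hyperfocal distance H = f²/(N·c) + f = 231²/(2.8 × 0.016) + 231 = 53361/0.0448 + 231 ≈ 1191324.8 mm ≈ 1190 m.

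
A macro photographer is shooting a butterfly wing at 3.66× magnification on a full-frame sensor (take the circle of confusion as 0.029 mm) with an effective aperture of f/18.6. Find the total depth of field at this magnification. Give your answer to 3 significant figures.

At magnification m, DoF ≈ 2·N_eff·c/m² = 2 × 18.6 × 0.029 / 3.66² = 1.079 / 13.4 ≈ 0.0805 mm.

0.0805 mm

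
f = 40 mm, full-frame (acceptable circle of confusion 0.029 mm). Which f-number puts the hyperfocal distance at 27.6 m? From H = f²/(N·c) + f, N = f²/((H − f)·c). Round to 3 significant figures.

Rearrange H = f²/(N·c) + f for N: N = f² / ((H − f)·c).
N = 40² / ((27600 − 40) × 0.029) = 1600 / 799.2 ≈ 2.00.

f/2.00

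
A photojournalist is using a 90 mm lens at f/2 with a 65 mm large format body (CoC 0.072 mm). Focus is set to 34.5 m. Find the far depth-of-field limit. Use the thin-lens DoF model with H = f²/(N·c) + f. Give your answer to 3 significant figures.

88.9 m

Hyperfocal distance H = f²/(N·c) + f = 90²/(2 × 0.072) + 90 = 8100/0.144 + 90 ≈ 56340.0 mm ≈ 56.34 m.
Far limit Df = s·(H − f)/(H − s) = 34500 × (56340.0 − 90) / (56340.0 − 34500) = 34500 × 56250.0 / 21840.0 ≈ 88856 mm ≈ 88.9 m.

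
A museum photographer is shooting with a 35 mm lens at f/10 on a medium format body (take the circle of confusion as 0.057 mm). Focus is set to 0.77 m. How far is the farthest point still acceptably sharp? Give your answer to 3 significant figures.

1.17 m

Hyperfocal distance H = f²/(N·c) + f = 35²/(10 × 0.057) + 35 = 1225/0.57 + 35 ≈ 2184.1 mm ≈ 2.184 m.
Far limit Df = s·(H − f)/(H − s) = 770 × (2184.1 − 35) / (2184.1 − 770) = 770 × 2149.1 / 1414.1 ≈ 1170.2 mm ≈ 1.17 m.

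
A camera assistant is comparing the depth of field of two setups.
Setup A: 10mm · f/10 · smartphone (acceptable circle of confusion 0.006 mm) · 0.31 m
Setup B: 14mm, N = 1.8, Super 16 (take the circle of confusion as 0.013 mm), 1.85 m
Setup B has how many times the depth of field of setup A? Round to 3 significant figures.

7.39

Setup A: H = 10²/(10×0.006) + 10 ≈ 1676.7 mm; DoF = Df − Dn = 378.05 − 262.71 ≈ 115.34 mm.
Setup B: H = 14²/(1.8×0.013) + 14 ≈ 8390.1 mm; DoF = Df − Dn = 2369.35 − 1517.39 ≈ 851.96 mm.
Ratio = 851.96 / 115.34 ≈ 7.39.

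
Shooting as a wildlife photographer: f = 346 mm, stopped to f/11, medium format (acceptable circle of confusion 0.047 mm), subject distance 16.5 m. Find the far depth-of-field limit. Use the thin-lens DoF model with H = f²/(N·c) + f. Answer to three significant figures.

Hyperfocal distance H = f²/(N·c) + f = 346²/(11 × 0.047) + 346 = 119716/0.517 + 346 ≈ 231905.0 mm ≈ 231.9 m.
Far limit Df = s·(H − f)/(H − s) = 16500 × (231905.0 − 346) / (231905.0 − 16500) = 16500 × 231559.0 / 215405.0 ≈ 17737 mm ≈ 17.7 m.

17.7 m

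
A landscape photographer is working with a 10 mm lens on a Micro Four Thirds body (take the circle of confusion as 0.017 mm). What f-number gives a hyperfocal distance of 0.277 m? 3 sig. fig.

Rearrange H = f²/(N·c) + f for N: N = f² / ((H − f)·c).
N = 10² / ((277 − 10) × 0.017) = 100 / 4.539 ≈ 22.

f/22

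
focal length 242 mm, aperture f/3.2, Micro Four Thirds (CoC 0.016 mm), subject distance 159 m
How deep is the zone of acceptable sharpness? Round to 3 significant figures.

45.0 m

Hyperfocal distance H = f²/(N·c) + f = 242²/(3.2 × 0.016) + 242 = 58564/0.0512 + 242 ≈ 1144070.1 mm ≈ 1144 m.
Near limit Dn = s·(H − f)/(H + s − 2f) = 159000 × (1144070.1 − 242) / (1144070.1 + 159000 − 2 × 242) = 159000 × 1143828.1 / 1302586.1 ≈ 139621 mm.
Far limit Df = s·(H − f)/(H − s) = 159000 × (1144070.1 − 242) / (1144070.1 − 159000) = 159000 × 1143828.1 / 985070.1 ≈ 184625 mm.
Depth of field = Df − Dn = 184625 − 139621 ≈ 45004 mm ≈ 45.0 m.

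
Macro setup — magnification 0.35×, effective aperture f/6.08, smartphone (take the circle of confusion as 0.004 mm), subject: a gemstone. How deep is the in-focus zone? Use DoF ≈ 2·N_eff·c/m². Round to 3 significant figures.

0.397 mm

At magnification m, DoF ≈ 2·N_eff·c/m² = 2 × 6.08 × 0.004 / 0.35² = 0.04864 / 0.1225 ≈ 0.397 mm.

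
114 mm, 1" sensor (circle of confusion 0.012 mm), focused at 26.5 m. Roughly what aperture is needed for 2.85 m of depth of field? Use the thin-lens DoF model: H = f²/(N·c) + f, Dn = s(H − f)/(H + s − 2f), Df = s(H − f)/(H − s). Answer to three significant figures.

Write h = H − f = f²/(N·c). The thin-lens limits are Dn = s·h/(h + (s−f)) and Df = s·h/(h − (s−f)), so DoF = Df − Dn = 2·s·(s−f)·h / (h² − (s−f)²).
That is a quadratic in h: DoF·h² − 2·s·(s−f)·h − DoF·(s−f)² = 0 ⇒ h = (s−f)·(s + √(s² + DoF²)) / DoF = 26386 × (26500 + √(26500² + 2850²)) / 2850 = 26386 × (26500 + 26652.8) / 2850 ≈ 492102 mm.
Then N = f²/(c·h) = 114² / (0.012 × 492102) = 12996 / 5905.2 ≈ 2.20.

f/2.20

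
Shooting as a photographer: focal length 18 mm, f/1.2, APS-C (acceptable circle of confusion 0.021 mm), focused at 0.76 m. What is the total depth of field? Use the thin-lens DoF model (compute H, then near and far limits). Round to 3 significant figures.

Hyperfocal distance H = f²/(N·c) + f = 18²/(1.2 × 0.021) + 18 = 324/0.0252 + 18 ≈ 12875.1 mm ≈ 12.88 m.
Near limit Dn = s·(H − f)/(H + s − 2f) = 760 × (12875.1 − 18) / (12875.1 + 760 − 2 × 18) = 760 × 12857.1 / 13599.1 ≈ 718.533 mm.
Far limit Df = s·(H − f)/(H − s) = 760 × (12875.1 − 18) / (12875.1 − 760) = 760 × 12857.1 / 12115.1 ≈ 806.547 mm.
Depth of field = Df − Dn = 806.547 − 718.533 ≈ 88.014 mm.

88.0 mm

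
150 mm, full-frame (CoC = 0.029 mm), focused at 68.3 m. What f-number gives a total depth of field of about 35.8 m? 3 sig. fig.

f/2.80

Write h = H − f = f²/(N·c). The thin-lens limits are Dn = s·h/(h + (s−f)) and Df = s·h/(h − (s−f)), so DoF = Df − Dn = 2·s·(s−f)·h / (h² − (s−f)²).
That is a quadratic in h: DoF·h² − 2·s·(s−f)·h − DoF·(s−f)² = 0 ⇒ h = (s−f)·(s + √(s² + DoF²)) / DoF = 68150 × (68300 + √(68300² + 35800²)) / 35800 = 68150 × (68300 + 77113.7) / 35800 ≈ 276814 mm.
Then N = f²/(c·h) = 150² / (0.029 × 276814) = 22500 / 8027.6 ≈ 2.80.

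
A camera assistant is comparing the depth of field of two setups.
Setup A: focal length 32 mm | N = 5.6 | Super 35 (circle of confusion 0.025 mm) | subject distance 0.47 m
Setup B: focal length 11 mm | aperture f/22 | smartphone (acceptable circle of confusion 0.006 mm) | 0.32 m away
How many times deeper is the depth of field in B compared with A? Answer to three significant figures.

Setup A: H = 32²/(5.6×0.025) + 32 ≈ 7346.3 mm; DoF = Df − Dn = 499.938 − 443.445 ≈ 56.493 mm.
Setup B: H = 11²/(22×0.006) + 11 ≈ 927.7 mm; DoF = Df − Dn = 482.72 − 239.33 ≈ 243.39 mm.
Ratio = 243.39 / 56.493 ≈ 4.31.

4.31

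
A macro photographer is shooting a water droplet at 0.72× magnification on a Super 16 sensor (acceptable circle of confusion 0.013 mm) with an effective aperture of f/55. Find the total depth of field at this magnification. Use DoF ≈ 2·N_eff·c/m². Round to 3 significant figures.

2.76 mm

At magnification m, DoF ≈ 2·N_eff·c/m² = 2 × 55 × 0.013 / 0.72² = 1.43 / 0.5184 ≈ 2.76 mm.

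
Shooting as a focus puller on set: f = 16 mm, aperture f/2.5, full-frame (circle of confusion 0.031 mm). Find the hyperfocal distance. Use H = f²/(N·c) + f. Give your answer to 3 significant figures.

Hyperfocal distance H = f²/(N·c) + f = 16²/(2.5 × 0.031) + 16 = 256/0.0775 + 16 ≈ 3319.2 mm ≈ 3.32 m.

3.32 m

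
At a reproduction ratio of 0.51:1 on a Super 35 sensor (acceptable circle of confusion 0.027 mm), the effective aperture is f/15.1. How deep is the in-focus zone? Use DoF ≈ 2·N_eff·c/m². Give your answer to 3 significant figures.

3.13 mm

At magnification m, DoF ≈ 2·N_eff·c/m² = 2 × 15.1 × 0.027 / 0.51² = 0.8154 / 0.2601 ≈ 3.13 mm.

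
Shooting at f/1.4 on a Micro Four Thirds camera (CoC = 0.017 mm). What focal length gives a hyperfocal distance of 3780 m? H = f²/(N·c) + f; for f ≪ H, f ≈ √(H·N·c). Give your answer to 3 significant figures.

300 mm

From H = f²/(N·c) + f, with f ≪ H: f ≈ √(H·N·c) = √(3780000 × 1.4 × 0.017) = √89964 ≈ 299.9 mm.
The +f correction barely moves this — solving exactly, f² + N·c·f − N·c·H = 0 ⇒ f = (−N·c + √((N·c)² + 4·N·c·H))/2 = (−0.0238 + √359856)/2 ≈ 299.93 mm, so f ≈ 300 mm.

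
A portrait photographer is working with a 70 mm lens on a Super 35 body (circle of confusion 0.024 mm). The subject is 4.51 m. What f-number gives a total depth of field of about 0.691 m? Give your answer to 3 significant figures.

f/3.50

Write h = H − f = f²/(N·c). The thin-lens limits are Dn = s·h/(h + (s−f)) and Df = s·h/(h − (s−f)), so DoF = Df − Dn = 2·s·(s−f)·h / (h² − (s−f)²).
That is a quadratic in h: DoF·h² − 2·s·(s−f)·h − DoF·(s−f)² = 0 ⇒ h = (s−f)·(s + √(s² + DoF²)) / DoF = 4440 × (4510 + √(4510² + 691²)) / 691 = 4440 × (4510 + 4562.63) / 691 ≈ 58296 mm.
Then N = f²/(c·h) = 70² / (0.024 × 58296) = 4900 / 1399.1 ≈ 3.50.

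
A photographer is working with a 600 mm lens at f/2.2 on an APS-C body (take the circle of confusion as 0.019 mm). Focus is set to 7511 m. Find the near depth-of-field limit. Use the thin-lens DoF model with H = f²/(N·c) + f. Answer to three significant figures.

Hyperfocal distance H = f²/(N·c) + f = 600²/(2.2 × 0.019) + 600 = 360000/0.0418 + 600 ≈ 8613040.2 mm ≈ 8613 m.
Near limit Dn = s·(H − f)/(H + s − 2f) = 7511000 × (8613040.2 − 600) / (8613040.2 + 7511000 − 2 × 600) = 7511000 × 8612440.2 / 16122840.2 ≈ 4012199 mm ≈ 4010 m.

4010 m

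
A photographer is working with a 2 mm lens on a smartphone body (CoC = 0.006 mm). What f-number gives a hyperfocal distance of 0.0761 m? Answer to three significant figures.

Rearrange H = f²/(N·c) + f for N: N = f² / ((H − f)·c).
N = 2² / ((76 − 2) × 0.006) = 4 / 0.4446 ≈ 9.

f/9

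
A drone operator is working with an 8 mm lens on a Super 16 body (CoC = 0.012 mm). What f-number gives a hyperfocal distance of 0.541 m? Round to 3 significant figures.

f/10

Rearrange H = f²/(N·c) + f for N: N = f² / ((H − f)·c).
N = 8² / ((541 − 8) × 0.012) = 64 / 6.396 ≈ 10.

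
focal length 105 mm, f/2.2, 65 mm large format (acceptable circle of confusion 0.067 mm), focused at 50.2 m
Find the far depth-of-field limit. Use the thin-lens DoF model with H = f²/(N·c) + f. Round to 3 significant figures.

Hyperfocal distance H = f²/(N·c) + f = 105²/(2.2 × 0.067) + 105 = 11025/0.1474 + 105 ≈ 74901.5 mm ≈ 74.90 m.
Far limit Df = s·(H − f)/(H − s) = 50200 × (74901.5 − 105) / (74901.5 − 50200) = 50200 × 74796.5 / 24701.5 ≈ 152006 mm ≈ 152 m.

152 m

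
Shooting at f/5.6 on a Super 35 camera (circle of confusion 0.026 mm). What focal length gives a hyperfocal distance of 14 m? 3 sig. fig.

45.1 mm

From H = f²/(N·c) + f, with f ≪ H: f ≈ √(H·N·c) = √(14000 × 5.6 × 0.026) = √2038.4 ≈ 45.15 mm.
Exact: f² + N·c·f − N·c·H = 0 ⇒ f = (−N·c + √((N·c)² + 4·N·c·H))/2 = (−0.1456 + √8153.6)/2 ≈ 45.076 mm ≈ 45.1 mm.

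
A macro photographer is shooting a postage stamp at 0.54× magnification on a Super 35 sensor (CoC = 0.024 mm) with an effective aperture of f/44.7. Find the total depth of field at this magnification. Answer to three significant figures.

At magnification m, DoF ≈ 2·N_eff·c/m² = 2 × 44.7 × 0.024 / 0.54² = 2.146 / 0.2916 ≈ 7.36 mm.

7.36 mm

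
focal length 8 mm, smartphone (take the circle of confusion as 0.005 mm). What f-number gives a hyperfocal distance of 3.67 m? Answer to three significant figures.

Rearrange H = f²/(N·c) + f for N: N = f² / ((H − f)·c).
N = 8² / ((3670 − 8) × 0.005) = 64 / 18.31 ≈ 3.50.

f/3.50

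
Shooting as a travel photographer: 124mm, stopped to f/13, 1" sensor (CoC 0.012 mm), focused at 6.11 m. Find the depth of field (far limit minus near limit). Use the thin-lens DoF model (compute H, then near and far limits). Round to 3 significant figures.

0.745 m

Hyperfocal distance H = f²/(N·c) + f = 124²/(13 × 0.012) + 124 = 15376/0.156 + 124 ≈ 98688.1 mm ≈ 98.69 m.
Near limit Dn = s·(H − f)/(H + s − 2f) = 6110 × (98688.1 − 124) / (98688.1 + 6110 − 2 × 124) = 6110 × 98564.1 / 104550.1 ≈ 5760.17 mm.
Far limit Df = s·(H − f)/(H − s) = 6110 × (98688.1 − 124) / (98688.1 − 6110) = 6110 × 98564.1 / 92578.1 ≈ 6505.07 mm.
Depth of field = Df − Dn = 6505.07 − 5760.17 ≈ 744.90 mm ≈ 0.745 m.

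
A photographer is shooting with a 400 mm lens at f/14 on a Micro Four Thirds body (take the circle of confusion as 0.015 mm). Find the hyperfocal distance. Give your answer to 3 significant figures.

Hyperfocal distance H = f²/(N·c) + f = 400²/(14 × 0.015) + 400 = 160000/0.21 + 400 ≈ 762304.8 mm ≈ 762 m.

762 m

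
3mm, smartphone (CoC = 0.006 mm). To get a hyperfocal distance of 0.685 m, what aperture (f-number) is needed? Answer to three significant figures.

Rearrange H = f²/(N·c) + f for N: N = f² / ((H − f)·c).
N = 3² / ((685 − 3) × 0.006) = 9 / 4.092 ≈ 2.20.

f/2.20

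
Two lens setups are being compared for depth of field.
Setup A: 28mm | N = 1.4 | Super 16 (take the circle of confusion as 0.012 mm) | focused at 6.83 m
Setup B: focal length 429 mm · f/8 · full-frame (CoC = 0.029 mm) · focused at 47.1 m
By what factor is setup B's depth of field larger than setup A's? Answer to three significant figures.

2.73

Setup A: H = 28²/(1.4×0.012) + 28 ≈ 46694.7 mm; DoF = Df − Dn = 7995.4 − 5961.1 ≈ 2034.3 mm.
Setup B: H = 429²/(8×0.029) + 429 ≈ 793709.2 mm; DoF = Df − Dn = 50044.3 − 44482.9 ≈ 5561.4 mm.
Ratio = 5561.4 / 2034.3 ≈ 2.73.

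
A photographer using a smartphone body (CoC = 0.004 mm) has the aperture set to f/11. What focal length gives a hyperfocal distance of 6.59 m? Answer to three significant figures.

From H = f²/(N·c) + f, with f ≪ H: f ≈ √(H·N·c) = √(6590 × 11 × 0.004) = √289.96 ≈ 17.03 mm.
The +f correction barely moves this — solving exactly, f² + N·c·f − N·c·H = 0 ⇒ f = (−N·c + √((N·c)² + 4·N·c·H))/2 = (−0.044 + √1159.8)/2 ≈ 17.006 mm, so f ≈ 17.0 mm.

17.0 mm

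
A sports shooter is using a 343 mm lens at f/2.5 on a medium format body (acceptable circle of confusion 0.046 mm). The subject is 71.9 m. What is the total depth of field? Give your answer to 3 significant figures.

10.1 m

Hyperfocal distance H = f²/(N·c) + f = 343²/(2.5 × 0.046) + 343 = 117649/0.115 + 343 ≈ 1023377.8 mm ≈ 1023 m.
Near limit Dn = s·(H − f)/(H + s − 2f) = 71900 × (1023377.8 − 343) / (1023377.8 + 71900 − 2 × 343) = 71900 × 1023034.8 / 1094591.8 ≈ 67200 mm.
Far limit Df = s·(H − f)/(H − s) = 71900 × (1023377.8 − 343) / (1023377.8 − 71900) = 71900 × 1023034.8 / 951477.8 ≈ 77307 mm.
Depth of field = Df − Dn = 77307 − 67200 ≈ 10107 mm ≈ 10.1 m.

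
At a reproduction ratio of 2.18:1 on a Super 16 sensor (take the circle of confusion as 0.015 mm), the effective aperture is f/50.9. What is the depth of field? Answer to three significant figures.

0.321 mm

At magnification m, DoF ≈ 2·N_eff·c/m² = 2 × 50.9 × 0.015 / 2.18² = 1.527 / 4.752 ≈ 0.321 mm.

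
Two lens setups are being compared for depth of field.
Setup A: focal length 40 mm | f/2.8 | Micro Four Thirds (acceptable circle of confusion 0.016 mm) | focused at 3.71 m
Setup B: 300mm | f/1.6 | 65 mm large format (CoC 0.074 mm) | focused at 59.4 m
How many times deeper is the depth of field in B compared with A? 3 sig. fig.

12.1

Setup A: H = 40²/(2.8×0.016) + 40 ≈ 35754.3 mm; DoF = Df − Dn = 4134.90 − 3364.29 ≈ 770.61 mm.
Setup B: H = 300²/(1.6×0.074) + 300 ≈ 760435.1 mm; DoF = Df − Dn = 64407.7 − 55114.9 ≈ 9292.8 mm.
Ratio = 9292.8 / 770.61 ≈ 12.1.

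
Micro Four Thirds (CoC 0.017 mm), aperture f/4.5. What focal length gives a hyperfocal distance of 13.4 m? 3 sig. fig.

32.0 mm

From H = f²/(N·c) + f, with f ≪ H: f ≈ √(H·N·c) = √(13400 × 4.5 × 0.017) = √1025.1 ≈ 32.02 mm.
The +f correction barely moves this — solving exactly, f² + N·c·f − N·c·H = 0 ⇒ f = (−N·c + √((N·c)² + 4·N·c·H))/2 = (−0.0765 + √4100.4)/2 ≈ 31.979 mm, so f ≈ 32.0 mm.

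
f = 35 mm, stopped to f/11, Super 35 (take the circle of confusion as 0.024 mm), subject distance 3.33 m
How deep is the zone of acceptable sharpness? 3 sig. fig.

9.54 m

Hyperfocal distance H = f²/(N·c) + f = 35²/(11 × 0.024) + 35 = 1225/0.264 + 35 ≈ 4675.2 mm ≈ 4.675 m.
Near limit Dn = s·(H − f)/(H + s − 2f) = 3330 × (4675.2 − 35) / (4675.2 + 3330 − 2 × 35) = 3330 × 4640.2 / 7935.2 ≈ 1947.2 mm.
Far limit Df = s·(H − f)/(H − s) = 3330 × (4675.2 − 35) / (4675.2 − 3330) = 3330 × 4640.2 / 1345.2 ≈ 11487.0 mm.
Depth of field = Df − Dn = 11487.0 − 1947.2 ≈ 9539.8 mm ≈ 9.54 m.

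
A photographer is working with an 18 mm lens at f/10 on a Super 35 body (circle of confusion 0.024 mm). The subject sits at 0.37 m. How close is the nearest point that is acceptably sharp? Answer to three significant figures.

293 mm

Hyperfocal distance H = f²/(N·c) + f = 18²/(10 × 0.024) + 18 = 324/0.24 + 18 ≈ 1368.0 mm ≈ 1.368 m.
Near limit Dn = s·(H − f)/(H + s − 2f) = 370 × (1368.0 − 18) / (1368.0 + 370 − 2 × 18) = 370 × 1350.0 / 1702.0 ≈ 293.48 mm.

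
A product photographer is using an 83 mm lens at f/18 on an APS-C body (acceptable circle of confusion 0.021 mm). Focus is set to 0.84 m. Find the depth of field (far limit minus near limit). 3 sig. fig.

Hyperfocal distance H = f²/(N·c) + f = 83²/(18 × 0.021) + 83 = 6889/0.378 + 83 ≈ 18307.9 mm ≈ 18.31 m.
Near limit Dn = s·(H − f)/(H + s − 2f) = 840 × (18307.9 − 83) / (18307.9 + 840 − 2 × 83) = 840 × 18224.9 / 18981.9 ≈ 806.501 mm.
Far limit Df = s·(H − f)/(H − s) = 840 × (18307.9 − 83) / (18307.9 − 840) = 840 × 18224.9 / 17467.9 ≈ 876.403 mm.
Depth of field = Df − Dn = 876.403 − 806.501 ≈ 69.902 mm.

69.9 mm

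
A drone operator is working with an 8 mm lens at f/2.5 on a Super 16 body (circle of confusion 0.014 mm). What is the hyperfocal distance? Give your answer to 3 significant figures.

1.84 m

Hyperfocal distance H = f²/(N·c) + f = 8²/(2.5 × 0.014) + 8 = 64/0.035 + 8 ≈ 1836.6 mm ≈ 1.84 m.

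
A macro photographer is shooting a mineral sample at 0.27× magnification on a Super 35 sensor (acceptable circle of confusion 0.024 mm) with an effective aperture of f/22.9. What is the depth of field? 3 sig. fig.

At magnification m, DoF ≈ 2·N_eff·c/m² = 2 × 22.9 × 0.024 / 0.27² = 1.099 / 0.0729 ≈ 15.1 mm.

15.1 mm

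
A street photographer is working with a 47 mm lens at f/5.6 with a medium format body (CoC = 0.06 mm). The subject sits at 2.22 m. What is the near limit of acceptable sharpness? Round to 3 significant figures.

Hyperfocal distance H = f²/(N·c) + f = 47²/(5.6 × 0.06) + 47 = 2209/0.336 + 47 ≈ 6621.4 mm ≈ 6.621 m.
Near limit Dn = s·(H − f)/(H + s − 2f) = 2220 × (6621.4 − 47) / (6621.4 + 2220 − 2 × 47) = 2220 × 6574.4 / 8747.4 ≈ 1668.5 mm ≈ 1.67 m.

1.67 m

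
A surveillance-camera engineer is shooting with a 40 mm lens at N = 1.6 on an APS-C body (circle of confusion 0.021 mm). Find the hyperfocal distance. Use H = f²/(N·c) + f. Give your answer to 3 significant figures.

Hyperfocal distance H = f²/(N·c) + f = 40²/(1.6 × 0.021) + 40 = 1600/0.0336 + 40 ≈ 47659.0 mm ≈ 47.7 m.

47.7 m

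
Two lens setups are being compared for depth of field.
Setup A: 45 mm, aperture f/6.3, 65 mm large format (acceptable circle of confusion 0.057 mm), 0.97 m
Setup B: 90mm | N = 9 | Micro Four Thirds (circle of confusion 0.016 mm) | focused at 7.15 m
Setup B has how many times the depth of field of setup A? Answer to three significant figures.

5.58

Setup A: H = 45²/(6.3×0.057) + 45 ≈ 5684.1 mm; DoF = Df − Dn = 1160.33 − 833.31 ≈ 327.02 mm.
Setup B: H = 90²/(9×0.016) + 90 ≈ 56340.0 mm; DoF = Df − Dn = 8176.2 − 6352.7 ≈ 1823.5 mm.
Ratio = 1823.5 / 327.02 ≈ 5.58.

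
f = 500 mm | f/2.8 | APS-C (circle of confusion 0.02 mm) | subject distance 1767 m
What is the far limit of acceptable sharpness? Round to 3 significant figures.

Hyperfocal distance H = f²/(N·c) + f = 500²/(2.8 × 0.02) + 500 = 250000/0.056 + 500 ≈ 4464785.7 mm ≈ 4465 m.
Far limit Df = s·(H − f)/(H − s) = 1767000 × (4464785.7 − 500) / (4464785.7 − 1767000) = 1767000 × 4464285.7 / 2697785.7 ≈ 2924025 mm ≈ 2920 m.

2920 m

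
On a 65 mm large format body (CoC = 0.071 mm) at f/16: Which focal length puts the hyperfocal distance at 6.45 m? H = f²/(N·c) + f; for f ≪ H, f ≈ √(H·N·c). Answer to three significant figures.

85.0 mm

From H = f²/(N·c) + f, with f ≪ H: f ≈ √(H·N·c) = √(6450 × 16 × 0.071) = √7327.2 ≈ 85.60 mm.
Exact: f² + N·c·f − N·c·H = 0 ⇒ f = (−N·c + √((N·c)² + 4·N·c·H))/2 = (−1.136 + √29310)/2 ≈ 85.033 mm ≈ 85.0 mm.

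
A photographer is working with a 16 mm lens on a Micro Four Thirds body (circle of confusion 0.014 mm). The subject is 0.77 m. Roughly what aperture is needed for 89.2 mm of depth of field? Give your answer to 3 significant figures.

Write h = H − f = f²/(N·c). The thin-lens limits are Dn = s·h/(h + (s−f)) and Df = s·h/(h − (s−f)), so DoF = Df − Dn = 2·s·(s−f)·h / (h² − (s−f)²).
That is a quadratic in h: DoF·h² − 2·s·(s−f)·h − DoF·(s−f)² = 0 ⇒ h = (s−f)·(s + √(s² + DoF²)) / DoF = 754 × (770 + √(770² + 89.2²)) / 89.2 = 754 × (770 + 775.149) / 89.2 ≈ 13061 mm.
Then N = f²/(c·h) = 16² / (0.014 × 13061) = 256 / 182.85 ≈ 1.40.

f/1.40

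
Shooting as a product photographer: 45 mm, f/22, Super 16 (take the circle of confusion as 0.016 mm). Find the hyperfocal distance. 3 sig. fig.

Hyperfocal distance H = f²/(N·c) + f = 45²/(22 × 0.016) + 45 = 2025/0.352 + 45 ≈ 5797.8 mm ≈ 5.80 m.

5.80 m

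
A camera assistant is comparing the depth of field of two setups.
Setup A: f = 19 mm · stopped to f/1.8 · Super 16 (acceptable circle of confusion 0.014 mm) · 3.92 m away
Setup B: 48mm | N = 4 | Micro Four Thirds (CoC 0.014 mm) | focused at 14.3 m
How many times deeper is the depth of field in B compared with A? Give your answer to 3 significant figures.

Setup A: H = 19²/(1.8×0.014) + 19 ≈ 14344.4 mm; DoF = Df − Dn = 5386.9 − 3081.0 ≈ 2305.9 mm.
Setup B: H = 48²/(4×0.014) + 48 ≈ 41190.9 mm; DoF = Df − Dn = 21879 − 10621 ≈ 11258 mm.
Ratio = 11258 / 2305.9 ≈ 4.88.

4.88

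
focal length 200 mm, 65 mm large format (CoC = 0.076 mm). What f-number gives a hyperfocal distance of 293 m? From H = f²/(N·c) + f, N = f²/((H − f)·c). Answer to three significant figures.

f/1.80

Rearrange H = f²/(N·c) + f for N: N = f² / ((H − f)·c).
N = 200² / ((293000 − 200) × 0.076) = 40000 / 22253 ≈ 1.80.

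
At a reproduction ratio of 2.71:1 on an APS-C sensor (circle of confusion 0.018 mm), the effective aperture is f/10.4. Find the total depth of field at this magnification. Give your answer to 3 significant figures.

0.0510 mm

At magnification m, DoF ≈ 2·N_eff·c/m² = 2 × 10.4 × 0.018 / 2.71² = 0.3744 / 7.344 ≈ 0.051 mm.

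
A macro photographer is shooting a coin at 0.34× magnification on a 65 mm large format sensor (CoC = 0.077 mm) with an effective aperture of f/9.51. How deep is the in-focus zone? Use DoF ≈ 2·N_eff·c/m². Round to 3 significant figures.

12.7 mm

At magnification m, DoF ≈ 2·N_eff·c/m² = 2 × 9.51 × 0.077 / 0.34² = 1.465 / 0.1156 ≈ 12.7 mm.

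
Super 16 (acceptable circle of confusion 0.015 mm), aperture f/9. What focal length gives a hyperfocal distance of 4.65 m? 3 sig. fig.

From H = f²/(N·c) + f, with f ≪ H: f ≈ √(H·N·c) = √(4650 × 9 × 0.015) = √627.75 ≈ 25.05 mm.
Exact: f² + N·c·f − N·c·H = 0 ⇒ f = (−N·c + √((N·c)² + 4·N·c·H))/2 = (−0.135 + √2511.0)/2 ≈ 24.988 mm ≈ 25.0 mm.

25.0 mm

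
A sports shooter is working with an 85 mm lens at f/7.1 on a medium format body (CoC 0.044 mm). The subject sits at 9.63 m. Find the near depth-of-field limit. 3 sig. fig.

Hyperfocal distance H = f²/(N·c) + f = 85²/(7.1 × 0.044) + 85 = 7225/0.3124 + 85 ≈ 23212.4 mm ≈ 23.21 m.
Near limit Dn = s·(H − f)/(H + s − 2f) = 9630 × (23212.4 − 85) / (23212.4 + 9630 − 2 × 85) = 9630 × 23127.4 / 32672.4 ≈ 6816.7 mm ≈ 6.82 m.

6.82 m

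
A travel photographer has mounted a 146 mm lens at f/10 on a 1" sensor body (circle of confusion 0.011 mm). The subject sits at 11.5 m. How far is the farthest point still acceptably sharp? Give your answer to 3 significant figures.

12.2 m

Hyperfocal distance H = f²/(N·c) + f = 146²/(10 × 0.011) + 146 = 21316/0.11 + 146 ≈ 193927.8 mm ≈ 193.9 m.
Far limit Df = s·(H − f)/(H − s) = 11500 × (193927.8 − 146) / (193927.8 − 11500) = 11500 × 193781.8 / 182427.8 ≈ 12216 mm ≈ 12.2 m.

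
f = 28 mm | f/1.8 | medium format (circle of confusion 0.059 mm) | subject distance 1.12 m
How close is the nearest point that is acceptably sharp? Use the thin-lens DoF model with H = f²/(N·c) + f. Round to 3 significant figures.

Hyperfocal distance H = f²/(N·c) + f = 28²/(1.8 × 0.059) + 28 = 784/0.1062 + 28 ≈ 7410.3 mm ≈ 7.410 m.
Near limit Dn = s·(H − f)/(H + s − 2f) = 1120 × (7410.3 − 28) / (7410.3 + 1120 − 2 × 28) = 1120 × 7382.3 / 8474.3 ≈ 975.68 mm ≈ 0.976 m.

0.976 m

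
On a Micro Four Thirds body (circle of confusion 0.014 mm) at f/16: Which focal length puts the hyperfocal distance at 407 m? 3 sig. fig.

From H = f²/(N·c) + f, with f ≪ H: f ≈ √(H·N·c) = √(407000 × 16 × 0.014) = √91168 ≈ 301.9 mm.
The +f correction barely moves this — solving exactly, f² + N·c·f − N·c·H = 0 ⇒ f = (−N·c + √((N·c)² + 4·N·c·H))/2 = (−0.224 + √364672)/2 ≈ 301.83 mm, so f ≈ 302 mm.

302 mm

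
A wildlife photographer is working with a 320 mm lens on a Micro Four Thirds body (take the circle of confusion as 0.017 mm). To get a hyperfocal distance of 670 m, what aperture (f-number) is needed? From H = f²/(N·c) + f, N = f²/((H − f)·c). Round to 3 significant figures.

Rearrange H = f²/(N·c) + f for N: N = f² / ((H − f)·c).
N = 320² / ((670000 − 320) × 0.017) = 102400 / 11385 ≈ 8.99.

f/8.99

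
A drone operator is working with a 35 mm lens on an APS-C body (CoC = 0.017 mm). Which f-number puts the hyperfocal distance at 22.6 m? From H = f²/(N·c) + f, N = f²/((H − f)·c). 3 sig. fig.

f/3.19

Rearrange H = f²/(N·c) + f for N: N = f² / ((H − f)·c).
N = 35² / ((22600 − 35) × 0.017) = 1225 / 383.6 ≈ 3.19.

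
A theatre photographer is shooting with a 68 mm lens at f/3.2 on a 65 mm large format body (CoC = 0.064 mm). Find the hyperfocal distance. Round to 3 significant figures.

Hyperfocal distance H = f²/(N·c) + f = 68²/(3.2 × 0.064) + 68 = 4624/0.2048 + 68 ≈ 22646.1 mm ≈ 22.6 m.

22.6 m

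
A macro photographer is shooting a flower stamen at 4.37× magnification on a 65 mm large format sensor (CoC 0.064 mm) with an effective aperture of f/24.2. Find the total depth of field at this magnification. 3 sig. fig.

At magnification m, DoF ≈ 2·N_eff·c/m² = 2 × 24.2 × 0.064 / 4.37² = 3.098 / 19.1 ≈ 0.162 mm.

0.162 mm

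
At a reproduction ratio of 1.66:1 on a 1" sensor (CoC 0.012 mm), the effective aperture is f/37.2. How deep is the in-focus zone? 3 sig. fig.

At magnification m, DoF ≈ 2·N_eff·c/m² = 2 × 37.2 × 0.012 / 1.66² = 0.8928 / 2.756 ≈ 0.324 mm.

0.324 mm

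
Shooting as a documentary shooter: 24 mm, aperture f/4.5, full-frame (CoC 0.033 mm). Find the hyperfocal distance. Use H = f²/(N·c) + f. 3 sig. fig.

3.90 m

Hyperfocal distance H = f²/(N·c) + f = 24²/(4.5 × 0.033) + 24 = 576/0.1485 + 24 ≈ 3902.8 mm ≈ 3.90 m.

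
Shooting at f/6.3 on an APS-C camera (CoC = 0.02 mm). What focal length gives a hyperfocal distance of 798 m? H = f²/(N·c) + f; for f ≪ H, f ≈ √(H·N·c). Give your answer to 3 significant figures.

317 mm

From H = f²/(N·c) + f, with f ≪ H: f ≈ √(H·N·c) = √(798000 × 6.3 × 0.02) = √100548 ≈ 317.1 mm.
The +f correction barely moves this — solving exactly, f² + N·c·f − N·c·H = 0 ⇒ f = (−N·c + √((N·c)² + 4·N·c·H))/2 = (−0.126 + √402192)/2 ≈ 317.03 mm, so f ≈ 317 mm.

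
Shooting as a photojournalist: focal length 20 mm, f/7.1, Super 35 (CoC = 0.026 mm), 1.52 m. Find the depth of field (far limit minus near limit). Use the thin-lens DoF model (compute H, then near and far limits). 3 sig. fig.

4.04 m

Hyperfocal distance H = f²/(N·c) + f = 20²/(7.1 × 0.026) + 20 = 400/0.1846 + 20 ≈ 2186.8 mm ≈ 2.187 m.
Near limit Dn = s·(H − f)/(H + s − 2f) = 1520 × (2186.8 − 20) / (2186.8 + 1520 − 2 × 20) = 1520 × 2166.8 / 3666.8 ≈ 898.2 mm.
Far limit Df = s·(H − f)/(H − s) = 1520 × (2186.8 − 20) / (2186.8 − 1520) = 1520 × 2166.8 / 666.8 ≈ 4939.1 mm.
Depth of field = Df − Dn = 4939.1 − 898.2 ≈ 4040.9 mm ≈ 4.04 m.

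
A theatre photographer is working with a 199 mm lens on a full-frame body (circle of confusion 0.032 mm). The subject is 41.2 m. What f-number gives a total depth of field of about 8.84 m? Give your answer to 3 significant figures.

Write h = H − f = f²/(N·c). The thin-lens limits are Dn = s·h/(h + (s−f)) and Df = s·h/(h − (s−f)), so DoF = Df − Dn = 2·s·(s−f)·h / (h² − (s−f)²).
That is a quadratic in h: DoF·h² − 2·s·(s−f)·h − DoF·(s−f)² = 0 ⇒ h = (s−f)·(s + √(s² + DoF²)) / DoF = 41001 × (41200 + √(41200² + 8840²)) / 8840 = 41001 × (41200 + 42137.7) / 8840 ≈ 386530 mm.
Then N = f²/(c·h) = 199² / (0.032 × 386530) = 39601 / 12369 ≈ 3.20.

f/3.20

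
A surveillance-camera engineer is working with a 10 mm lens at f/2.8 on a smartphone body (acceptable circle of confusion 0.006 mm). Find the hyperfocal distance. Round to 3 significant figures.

5.96 m

Hyperfocal distance H = f²/(N·c) + f = 10²/(2.8 × 0.006) + 10 = 100/0.0168 + 10 ≈ 5962.4 mm ≈ 5.96 m.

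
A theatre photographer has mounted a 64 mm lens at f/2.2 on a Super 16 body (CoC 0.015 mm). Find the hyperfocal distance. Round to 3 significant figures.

124 m

Hyperfocal distance H = f²/(N·c) + f = 64²/(2.2 × 0.015) + 64 = 4096/0.033 + 64 ≈ 124185.2 mm ≈ 124 m.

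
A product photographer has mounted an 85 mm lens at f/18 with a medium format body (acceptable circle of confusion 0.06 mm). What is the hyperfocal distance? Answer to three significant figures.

Hyperfocal distance H = f²/(N·c) + f = 85²/(18 × 0.06) + 85 = 7225/1.08 + 85 ≈ 6774.8 mm ≈ 6.77 m.

6.77 m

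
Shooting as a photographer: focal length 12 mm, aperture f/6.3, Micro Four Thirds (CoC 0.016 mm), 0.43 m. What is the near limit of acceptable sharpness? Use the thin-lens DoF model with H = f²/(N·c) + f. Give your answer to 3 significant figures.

333 mm

Hyperfocal distance H = f²/(N·c) + f = 12²/(6.3 × 0.016) + 12 = 144/0.1008 + 12 ≈ 1440.6 mm ≈ 1.441 m.
Near limit Dn = s·(H − f)/(H + s − 2f) = 430 × (1440.6 − 12) / (1440.6 + 430 − 2 × 12) = 430 × 1428.6 / 1846.6 ≈ 332.66 mm.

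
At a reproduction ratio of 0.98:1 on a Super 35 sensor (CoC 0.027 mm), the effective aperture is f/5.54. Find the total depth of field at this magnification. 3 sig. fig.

0.311 mm

At magnification m, DoF ≈ 2·N_eff·c/m² = 2 × 5.54 × 0.027 / 0.98² = 0.2992 / 0.9604 ≈ 0.311 mm.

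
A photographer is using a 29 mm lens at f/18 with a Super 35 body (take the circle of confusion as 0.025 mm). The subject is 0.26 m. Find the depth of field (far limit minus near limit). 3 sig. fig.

Hyperfocal distance H = f²/(N·c) + f = 29²/(18 × 0.025) + 29 = 841/0.45 + 29 ≈ 1897.9 mm ≈ 1.898 m.
Near limit Dn = s·(H − f)/(H + s − 2f) = 260 × (1897.9 − 29) / (1897.9 + 260 − 2 × 29) = 260 × 1868.9 / 2099.9 ≈ 231.398 mm.
Far limit Df = s·(H − f)/(H − s) = 260 × (1897.9 − 29) / (1897.9 − 260) = 260 × 1868.9 / 1637.9 ≈ 296.669 mm.
Depth of field = Df − Dn = 296.669 − 231.398 ≈ 65.271 mm.

65.3 mm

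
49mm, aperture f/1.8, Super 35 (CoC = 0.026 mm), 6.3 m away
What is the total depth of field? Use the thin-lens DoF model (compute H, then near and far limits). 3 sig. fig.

Hyperfocal distance H = f²/(N·c) + f = 49²/(1.8 × 0.026) + 49 = 2401/0.0468 + 49 ≈ 51352.4 mm ≈ 51.35 m.
Near limit Dn = s·(H − f)/(H + s − 2f) = 6300 × (51352.4 − 49) / (51352.4 + 6300 − 2 × 49) = 6300 × 51303.4 / 57554.4 ≈ 5615.8 mm.
Far limit Df = s·(H − f)/(H − s) = 6300 × (51352.4 − 49) / (51352.4 − 6300) = 6300 × 51303.4 / 45052.4 ≈ 7174.1 mm.
Depth of field = Df − Dn = 7174.1 − 5615.8 ≈ 1558.3 mm ≈ 1.56 m.

1.56 m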